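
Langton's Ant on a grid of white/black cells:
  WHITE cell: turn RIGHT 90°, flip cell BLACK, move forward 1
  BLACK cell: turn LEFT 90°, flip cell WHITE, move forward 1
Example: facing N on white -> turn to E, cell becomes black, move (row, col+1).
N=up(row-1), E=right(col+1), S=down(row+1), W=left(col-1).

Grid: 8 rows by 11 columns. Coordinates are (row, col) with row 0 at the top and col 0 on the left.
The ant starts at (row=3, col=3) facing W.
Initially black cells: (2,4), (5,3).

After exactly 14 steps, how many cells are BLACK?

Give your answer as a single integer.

Answer: 8

Derivation:
Step 1: on WHITE (3,3): turn R to N, flip to black, move to (2,3). |black|=3
Step 2: on WHITE (2,3): turn R to E, flip to black, move to (2,4). |black|=4
Step 3: on BLACK (2,4): turn L to N, flip to white, move to (1,4). |black|=3
Step 4: on WHITE (1,4): turn R to E, flip to black, move to (1,5). |black|=4
Step 5: on WHITE (1,5): turn R to S, flip to black, move to (2,5). |black|=5
Step 6: on WHITE (2,5): turn R to W, flip to black, move to (2,4). |black|=6
Step 7: on WHITE (2,4): turn R to N, flip to black, move to (1,4). |black|=7
Step 8: on BLACK (1,4): turn L to W, flip to white, move to (1,3). |black|=6
Step 9: on WHITE (1,3): turn R to N, flip to black, move to (0,3). |black|=7
Step 10: on WHITE (0,3): turn R to E, flip to black, move to (0,4). |black|=8
Step 11: on WHITE (0,4): turn R to S, flip to black, move to (1,4). |black|=9
Step 12: on WHITE (1,4): turn R to W, flip to black, move to (1,3). |black|=10
Step 13: on BLACK (1,3): turn L to S, flip to white, move to (2,3). |black|=9
Step 14: on BLACK (2,3): turn L to E, flip to white, move to (2,4). |black|=8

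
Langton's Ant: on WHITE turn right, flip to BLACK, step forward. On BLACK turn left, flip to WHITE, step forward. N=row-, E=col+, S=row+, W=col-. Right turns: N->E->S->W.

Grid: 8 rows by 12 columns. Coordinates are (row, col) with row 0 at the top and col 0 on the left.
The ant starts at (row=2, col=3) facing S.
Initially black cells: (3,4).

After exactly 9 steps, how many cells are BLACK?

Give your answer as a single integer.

Step 1: on WHITE (2,3): turn R to W, flip to black, move to (2,2). |black|=2
Step 2: on WHITE (2,2): turn R to N, flip to black, move to (1,2). |black|=3
Step 3: on WHITE (1,2): turn R to E, flip to black, move to (1,3). |black|=4
Step 4: on WHITE (1,3): turn R to S, flip to black, move to (2,3). |black|=5
Step 5: on BLACK (2,3): turn L to E, flip to white, move to (2,4). |black|=4
Step 6: on WHITE (2,4): turn R to S, flip to black, move to (3,4). |black|=5
Step 7: on BLACK (3,4): turn L to E, flip to white, move to (3,5). |black|=4
Step 8: on WHITE (3,5): turn R to S, flip to black, move to (4,5). |black|=5
Step 9: on WHITE (4,5): turn R to W, flip to black, move to (4,4). |black|=6

Answer: 6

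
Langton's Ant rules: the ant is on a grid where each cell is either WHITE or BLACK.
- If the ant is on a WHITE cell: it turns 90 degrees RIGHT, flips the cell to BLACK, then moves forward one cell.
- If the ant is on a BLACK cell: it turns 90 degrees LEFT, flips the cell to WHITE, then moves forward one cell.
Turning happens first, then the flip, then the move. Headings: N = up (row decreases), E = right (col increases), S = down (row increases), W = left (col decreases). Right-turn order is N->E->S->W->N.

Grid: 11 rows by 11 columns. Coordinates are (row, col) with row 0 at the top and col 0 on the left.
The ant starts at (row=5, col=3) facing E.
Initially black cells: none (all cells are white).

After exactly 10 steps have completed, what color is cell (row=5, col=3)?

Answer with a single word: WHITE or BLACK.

Step 1: on WHITE (5,3): turn R to S, flip to black, move to (6,3). |black|=1
Step 2: on WHITE (6,3): turn R to W, flip to black, move to (6,2). |black|=2
Step 3: on WHITE (6,2): turn R to N, flip to black, move to (5,2). |black|=3
Step 4: on WHITE (5,2): turn R to E, flip to black, move to (5,3). |black|=4
Step 5: on BLACK (5,3): turn L to N, flip to white, move to (4,3). |black|=3
Step 6: on WHITE (4,3): turn R to E, flip to black, move to (4,4). |black|=4
Step 7: on WHITE (4,4): turn R to S, flip to black, move to (5,4). |black|=5
Step 8: on WHITE (5,4): turn R to W, flip to black, move to (5,3). |black|=6
Step 9: on WHITE (5,3): turn R to N, flip to black, move to (4,3). |black|=7
Step 10: on BLACK (4,3): turn L to W, flip to white, move to (4,2). |black|=6

Answer: BLACK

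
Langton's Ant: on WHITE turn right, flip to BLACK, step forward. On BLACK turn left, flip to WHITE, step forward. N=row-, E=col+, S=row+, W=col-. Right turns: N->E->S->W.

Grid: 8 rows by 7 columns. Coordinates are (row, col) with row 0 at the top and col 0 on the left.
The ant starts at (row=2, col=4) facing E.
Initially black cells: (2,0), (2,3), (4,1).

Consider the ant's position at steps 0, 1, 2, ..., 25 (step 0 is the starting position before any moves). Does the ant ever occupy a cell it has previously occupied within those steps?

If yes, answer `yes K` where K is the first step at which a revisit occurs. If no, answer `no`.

Answer: yes 7

Derivation:
Step 1: on WHITE (2,4): turn R to S, flip to black, move to (3,4). |black|=4 — new cell
Step 2: on WHITE (3,4): turn R to W, flip to black, move to (3,3). |black|=5 — new cell
Step 3: on WHITE (3,3): turn R to N, flip to black, move to (2,3). |black|=6 — new cell
Step 4: on BLACK (2,3): turn L to W, flip to white, move to (2,2). |black|=5 — new cell
Step 5: on WHITE (2,2): turn R to N, flip to black, move to (1,2). |black|=6 — new cell
Step 6: on WHITE (1,2): turn R to E, flip to black, move to (1,3). |black|=7 — new cell
Step 7: on WHITE (1,3): turn R to S, flip to black, move to (2,3). |black|=8 — REVISIT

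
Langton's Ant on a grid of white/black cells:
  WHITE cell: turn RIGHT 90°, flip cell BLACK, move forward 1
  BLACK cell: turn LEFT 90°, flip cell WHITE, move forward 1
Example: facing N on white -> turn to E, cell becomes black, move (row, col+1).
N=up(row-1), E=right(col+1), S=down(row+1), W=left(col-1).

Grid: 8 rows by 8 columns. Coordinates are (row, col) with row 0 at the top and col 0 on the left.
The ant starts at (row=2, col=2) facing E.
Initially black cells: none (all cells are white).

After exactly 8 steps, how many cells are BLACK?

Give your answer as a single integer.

Answer: 6

Derivation:
Step 1: on WHITE (2,2): turn R to S, flip to black, move to (3,2). |black|=1
Step 2: on WHITE (3,2): turn R to W, flip to black, move to (3,1). |black|=2
Step 3: on WHITE (3,1): turn R to N, flip to black, move to (2,1). |black|=3
Step 4: on WHITE (2,1): turn R to E, flip to black, move to (2,2). |black|=4
Step 5: on BLACK (2,2): turn L to N, flip to white, move to (1,2). |black|=3
Step 6: on WHITE (1,2): turn R to E, flip to black, move to (1,3). |black|=4
Step 7: on WHITE (1,3): turn R to S, flip to black, move to (2,3). |black|=5
Step 8: on WHITE (2,3): turn R to W, flip to black, move to (2,2). |black|=6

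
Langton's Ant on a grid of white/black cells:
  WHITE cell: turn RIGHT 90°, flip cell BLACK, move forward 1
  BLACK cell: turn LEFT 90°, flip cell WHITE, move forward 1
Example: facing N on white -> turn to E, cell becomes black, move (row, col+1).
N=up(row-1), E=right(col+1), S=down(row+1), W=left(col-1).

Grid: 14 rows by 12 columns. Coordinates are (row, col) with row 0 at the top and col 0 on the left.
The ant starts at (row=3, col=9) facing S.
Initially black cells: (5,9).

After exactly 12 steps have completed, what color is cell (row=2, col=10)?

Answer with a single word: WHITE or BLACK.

Step 1: on WHITE (3,9): turn R to W, flip to black, move to (3,8). |black|=2
Step 2: on WHITE (3,8): turn R to N, flip to black, move to (2,8). |black|=3
Step 3: on WHITE (2,8): turn R to E, flip to black, move to (2,9). |black|=4
Step 4: on WHITE (2,9): turn R to S, flip to black, move to (3,9). |black|=5
Step 5: on BLACK (3,9): turn L to E, flip to white, move to (3,10). |black|=4
Step 6: on WHITE (3,10): turn R to S, flip to black, move to (4,10). |black|=5
Step 7: on WHITE (4,10): turn R to W, flip to black, move to (4,9). |black|=6
Step 8: on WHITE (4,9): turn R to N, flip to black, move to (3,9). |black|=7
Step 9: on WHITE (3,9): turn R to E, flip to black, move to (3,10). |black|=8
Step 10: on BLACK (3,10): turn L to N, flip to white, move to (2,10). |black|=7
Step 11: on WHITE (2,10): turn R to E, flip to black, move to (2,11). |black|=8
Step 12: on WHITE (2,11): turn R to S, flip to black, move to (3,11). |black|=9

Answer: BLACK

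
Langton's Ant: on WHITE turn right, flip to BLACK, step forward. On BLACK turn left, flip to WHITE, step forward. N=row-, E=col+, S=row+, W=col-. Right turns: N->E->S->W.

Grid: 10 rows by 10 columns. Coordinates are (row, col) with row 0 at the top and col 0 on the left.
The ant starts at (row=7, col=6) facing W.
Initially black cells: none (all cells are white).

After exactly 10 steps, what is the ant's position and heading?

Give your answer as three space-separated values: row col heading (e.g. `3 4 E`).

Answer: 8 7 E

Derivation:
Step 1: on WHITE (7,6): turn R to N, flip to black, move to (6,6). |black|=1
Step 2: on WHITE (6,6): turn R to E, flip to black, move to (6,7). |black|=2
Step 3: on WHITE (6,7): turn R to S, flip to black, move to (7,7). |black|=3
Step 4: on WHITE (7,7): turn R to W, flip to black, move to (7,6). |black|=4
Step 5: on BLACK (7,6): turn L to S, flip to white, move to (8,6). |black|=3
Step 6: on WHITE (8,6): turn R to W, flip to black, move to (8,5). |black|=4
Step 7: on WHITE (8,5): turn R to N, flip to black, move to (7,5). |black|=5
Step 8: on WHITE (7,5): turn R to E, flip to black, move to (7,6). |black|=6
Step 9: on WHITE (7,6): turn R to S, flip to black, move to (8,6). |black|=7
Step 10: on BLACK (8,6): turn L to E, flip to white, move to (8,7). |black|=6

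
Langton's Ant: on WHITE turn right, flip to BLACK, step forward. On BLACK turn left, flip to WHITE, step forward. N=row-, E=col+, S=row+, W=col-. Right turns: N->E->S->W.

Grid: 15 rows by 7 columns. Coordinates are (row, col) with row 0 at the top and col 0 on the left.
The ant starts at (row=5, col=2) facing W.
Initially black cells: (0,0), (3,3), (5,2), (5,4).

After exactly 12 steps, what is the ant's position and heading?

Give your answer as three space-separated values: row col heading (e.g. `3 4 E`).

Answer: 5 4 E

Derivation:
Step 1: on BLACK (5,2): turn L to S, flip to white, move to (6,2). |black|=3
Step 2: on WHITE (6,2): turn R to W, flip to black, move to (6,1). |black|=4
Step 3: on WHITE (6,1): turn R to N, flip to black, move to (5,1). |black|=5
Step 4: on WHITE (5,1): turn R to E, flip to black, move to (5,2). |black|=6
Step 5: on WHITE (5,2): turn R to S, flip to black, move to (6,2). |black|=7
Step 6: on BLACK (6,2): turn L to E, flip to white, move to (6,3). |black|=6
Step 7: on WHITE (6,3): turn R to S, flip to black, move to (7,3). |black|=7
Step 8: on WHITE (7,3): turn R to W, flip to black, move to (7,2). |black|=8
Step 9: on WHITE (7,2): turn R to N, flip to black, move to (6,2). |black|=9
Step 10: on WHITE (6,2): turn R to E, flip to black, move to (6,3). |black|=10
Step 11: on BLACK (6,3): turn L to N, flip to white, move to (5,3). |black|=9
Step 12: on WHITE (5,3): turn R to E, flip to black, move to (5,4). |black|=10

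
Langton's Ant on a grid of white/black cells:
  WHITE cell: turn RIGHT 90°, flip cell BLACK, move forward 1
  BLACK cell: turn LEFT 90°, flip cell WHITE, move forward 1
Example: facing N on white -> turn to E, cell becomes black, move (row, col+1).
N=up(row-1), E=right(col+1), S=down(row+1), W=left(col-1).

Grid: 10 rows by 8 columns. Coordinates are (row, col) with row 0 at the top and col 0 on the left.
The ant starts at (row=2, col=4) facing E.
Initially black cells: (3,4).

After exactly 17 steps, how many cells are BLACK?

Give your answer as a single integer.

Answer: 4

Derivation:
Step 1: on WHITE (2,4): turn R to S, flip to black, move to (3,4). |black|=2
Step 2: on BLACK (3,4): turn L to E, flip to white, move to (3,5). |black|=1
Step 3: on WHITE (3,5): turn R to S, flip to black, move to (4,5). |black|=2
Step 4: on WHITE (4,5): turn R to W, flip to black, move to (4,4). |black|=3
Step 5: on WHITE (4,4): turn R to N, flip to black, move to (3,4). |black|=4
Step 6: on WHITE (3,4): turn R to E, flip to black, move to (3,5). |black|=5
Step 7: on BLACK (3,5): turn L to N, flip to white, move to (2,5). |black|=4
Step 8: on WHITE (2,5): turn R to E, flip to black, move to (2,6). |black|=5
Step 9: on WHITE (2,6): turn R to S, flip to black, move to (3,6). |black|=6
Step 10: on WHITE (3,6): turn R to W, flip to black, move to (3,5). |black|=7
Step 11: on WHITE (3,5): turn R to N, flip to black, move to (2,5). |black|=8
Step 12: on BLACK (2,5): turn L to W, flip to white, move to (2,4). |black|=7
Step 13: on BLACK (2,4): turn L to S, flip to white, move to (3,4). |black|=6
Step 14: on BLACK (3,4): turn L to E, flip to white, move to (3,5). |black|=5
Step 15: on BLACK (3,5): turn L to N, flip to white, move to (2,5). |black|=4
Step 16: on WHITE (2,5): turn R to E, flip to black, move to (2,6). |black|=5
Step 17: on BLACK (2,6): turn L to N, flip to white, move to (1,6). |black|=4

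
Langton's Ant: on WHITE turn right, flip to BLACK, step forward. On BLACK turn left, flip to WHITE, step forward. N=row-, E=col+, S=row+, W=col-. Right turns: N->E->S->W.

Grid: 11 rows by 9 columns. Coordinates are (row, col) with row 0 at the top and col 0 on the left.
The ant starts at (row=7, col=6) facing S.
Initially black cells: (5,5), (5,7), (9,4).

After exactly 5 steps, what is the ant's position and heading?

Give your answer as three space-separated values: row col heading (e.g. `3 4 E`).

Answer: 7 7 E

Derivation:
Step 1: on WHITE (7,6): turn R to W, flip to black, move to (7,5). |black|=4
Step 2: on WHITE (7,5): turn R to N, flip to black, move to (6,5). |black|=5
Step 3: on WHITE (6,5): turn R to E, flip to black, move to (6,6). |black|=6
Step 4: on WHITE (6,6): turn R to S, flip to black, move to (7,6). |black|=7
Step 5: on BLACK (7,6): turn L to E, flip to white, move to (7,7). |black|=6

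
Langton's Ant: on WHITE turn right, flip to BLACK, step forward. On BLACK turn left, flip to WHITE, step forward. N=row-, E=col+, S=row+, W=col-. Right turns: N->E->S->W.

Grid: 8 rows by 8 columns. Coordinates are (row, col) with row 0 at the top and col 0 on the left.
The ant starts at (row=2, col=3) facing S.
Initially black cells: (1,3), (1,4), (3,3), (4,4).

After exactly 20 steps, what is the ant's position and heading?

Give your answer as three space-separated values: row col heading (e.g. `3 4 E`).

Step 1: on WHITE (2,3): turn R to W, flip to black, move to (2,2). |black|=5
Step 2: on WHITE (2,2): turn R to N, flip to black, move to (1,2). |black|=6
Step 3: on WHITE (1,2): turn R to E, flip to black, move to (1,3). |black|=7
Step 4: on BLACK (1,3): turn L to N, flip to white, move to (0,3). |black|=6
Step 5: on WHITE (0,3): turn R to E, flip to black, move to (0,4). |black|=7
Step 6: on WHITE (0,4): turn R to S, flip to black, move to (1,4). |black|=8
Step 7: on BLACK (1,4): turn L to E, flip to white, move to (1,5). |black|=7
Step 8: on WHITE (1,5): turn R to S, flip to black, move to (2,5). |black|=8
Step 9: on WHITE (2,5): turn R to W, flip to black, move to (2,4). |black|=9
Step 10: on WHITE (2,4): turn R to N, flip to black, move to (1,4). |black|=10
Step 11: on WHITE (1,4): turn R to E, flip to black, move to (1,5). |black|=11
Step 12: on BLACK (1,5): turn L to N, flip to white, move to (0,5). |black|=10
Step 13: on WHITE (0,5): turn R to E, flip to black, move to (0,6). |black|=11
Step 14: on WHITE (0,6): turn R to S, flip to black, move to (1,6). |black|=12
Step 15: on WHITE (1,6): turn R to W, flip to black, move to (1,5). |black|=13
Step 16: on WHITE (1,5): turn R to N, flip to black, move to (0,5). |black|=14
Step 17: on BLACK (0,5): turn L to W, flip to white, move to (0,4). |black|=13
Step 18: on BLACK (0,4): turn L to S, flip to white, move to (1,4). |black|=12
Step 19: on BLACK (1,4): turn L to E, flip to white, move to (1,5). |black|=11
Step 20: on BLACK (1,5): turn L to N, flip to white, move to (0,5). |black|=10

Answer: 0 5 N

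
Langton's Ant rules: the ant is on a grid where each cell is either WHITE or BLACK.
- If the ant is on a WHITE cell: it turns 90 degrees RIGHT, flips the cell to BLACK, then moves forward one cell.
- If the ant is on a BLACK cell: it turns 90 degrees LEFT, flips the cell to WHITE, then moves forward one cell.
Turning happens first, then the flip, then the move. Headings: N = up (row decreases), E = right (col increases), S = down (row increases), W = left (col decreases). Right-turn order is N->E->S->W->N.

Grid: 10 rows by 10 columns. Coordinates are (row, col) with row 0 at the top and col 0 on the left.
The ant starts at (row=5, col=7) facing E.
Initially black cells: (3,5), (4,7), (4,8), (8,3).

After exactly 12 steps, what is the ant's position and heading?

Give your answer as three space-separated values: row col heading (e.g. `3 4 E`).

Answer: 5 7 E

Derivation:
Step 1: on WHITE (5,7): turn R to S, flip to black, move to (6,7). |black|=5
Step 2: on WHITE (6,7): turn R to W, flip to black, move to (6,6). |black|=6
Step 3: on WHITE (6,6): turn R to N, flip to black, move to (5,6). |black|=7
Step 4: on WHITE (5,6): turn R to E, flip to black, move to (5,7). |black|=8
Step 5: on BLACK (5,7): turn L to N, flip to white, move to (4,7). |black|=7
Step 6: on BLACK (4,7): turn L to W, flip to white, move to (4,6). |black|=6
Step 7: on WHITE (4,6): turn R to N, flip to black, move to (3,6). |black|=7
Step 8: on WHITE (3,6): turn R to E, flip to black, move to (3,7). |black|=8
Step 9: on WHITE (3,7): turn R to S, flip to black, move to (4,7). |black|=9
Step 10: on WHITE (4,7): turn R to W, flip to black, move to (4,6). |black|=10
Step 11: on BLACK (4,6): turn L to S, flip to white, move to (5,6). |black|=9
Step 12: on BLACK (5,6): turn L to E, flip to white, move to (5,7). |black|=8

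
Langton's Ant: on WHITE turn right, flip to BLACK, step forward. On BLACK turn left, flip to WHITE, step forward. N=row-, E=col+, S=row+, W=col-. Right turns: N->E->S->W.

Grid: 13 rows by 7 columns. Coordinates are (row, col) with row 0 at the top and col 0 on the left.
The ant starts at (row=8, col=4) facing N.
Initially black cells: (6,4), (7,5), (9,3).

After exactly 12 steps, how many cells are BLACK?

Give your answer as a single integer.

Answer: 7

Derivation:
Step 1: on WHITE (8,4): turn R to E, flip to black, move to (8,5). |black|=4
Step 2: on WHITE (8,5): turn R to S, flip to black, move to (9,5). |black|=5
Step 3: on WHITE (9,5): turn R to W, flip to black, move to (9,4). |black|=6
Step 4: on WHITE (9,4): turn R to N, flip to black, move to (8,4). |black|=7
Step 5: on BLACK (8,4): turn L to W, flip to white, move to (8,3). |black|=6
Step 6: on WHITE (8,3): turn R to N, flip to black, move to (7,3). |black|=7
Step 7: on WHITE (7,3): turn R to E, flip to black, move to (7,4). |black|=8
Step 8: on WHITE (7,4): turn R to S, flip to black, move to (8,4). |black|=9
Step 9: on WHITE (8,4): turn R to W, flip to black, move to (8,3). |black|=10
Step 10: on BLACK (8,3): turn L to S, flip to white, move to (9,3). |black|=9
Step 11: on BLACK (9,3): turn L to E, flip to white, move to (9,4). |black|=8
Step 12: on BLACK (9,4): turn L to N, flip to white, move to (8,4). |black|=7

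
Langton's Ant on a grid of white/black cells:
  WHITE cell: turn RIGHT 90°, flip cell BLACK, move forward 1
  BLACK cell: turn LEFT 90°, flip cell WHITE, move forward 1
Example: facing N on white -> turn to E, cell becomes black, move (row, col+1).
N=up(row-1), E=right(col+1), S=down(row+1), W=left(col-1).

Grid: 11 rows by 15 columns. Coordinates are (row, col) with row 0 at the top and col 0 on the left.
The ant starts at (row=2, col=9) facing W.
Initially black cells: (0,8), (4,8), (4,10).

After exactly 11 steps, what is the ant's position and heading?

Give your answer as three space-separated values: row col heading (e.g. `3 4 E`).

Step 1: on WHITE (2,9): turn R to N, flip to black, move to (1,9). |black|=4
Step 2: on WHITE (1,9): turn R to E, flip to black, move to (1,10). |black|=5
Step 3: on WHITE (1,10): turn R to S, flip to black, move to (2,10). |black|=6
Step 4: on WHITE (2,10): turn R to W, flip to black, move to (2,9). |black|=7
Step 5: on BLACK (2,9): turn L to S, flip to white, move to (3,9). |black|=6
Step 6: on WHITE (3,9): turn R to W, flip to black, move to (3,8). |black|=7
Step 7: on WHITE (3,8): turn R to N, flip to black, move to (2,8). |black|=8
Step 8: on WHITE (2,8): turn R to E, flip to black, move to (2,9). |black|=9
Step 9: on WHITE (2,9): turn R to S, flip to black, move to (3,9). |black|=10
Step 10: on BLACK (3,9): turn L to E, flip to white, move to (3,10). |black|=9
Step 11: on WHITE (3,10): turn R to S, flip to black, move to (4,10). |black|=10

Answer: 4 10 S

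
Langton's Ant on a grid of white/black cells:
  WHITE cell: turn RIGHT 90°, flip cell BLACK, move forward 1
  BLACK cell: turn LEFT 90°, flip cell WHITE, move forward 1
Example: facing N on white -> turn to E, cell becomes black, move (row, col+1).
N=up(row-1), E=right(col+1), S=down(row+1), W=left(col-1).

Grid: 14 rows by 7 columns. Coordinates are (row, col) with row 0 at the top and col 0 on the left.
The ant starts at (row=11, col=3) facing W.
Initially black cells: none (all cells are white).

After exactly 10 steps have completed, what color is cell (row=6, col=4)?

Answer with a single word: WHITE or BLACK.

Answer: WHITE

Derivation:
Step 1: on WHITE (11,3): turn R to N, flip to black, move to (10,3). |black|=1
Step 2: on WHITE (10,3): turn R to E, flip to black, move to (10,4). |black|=2
Step 3: on WHITE (10,4): turn R to S, flip to black, move to (11,4). |black|=3
Step 4: on WHITE (11,4): turn R to W, flip to black, move to (11,3). |black|=4
Step 5: on BLACK (11,3): turn L to S, flip to white, move to (12,3). |black|=3
Step 6: on WHITE (12,3): turn R to W, flip to black, move to (12,2). |black|=4
Step 7: on WHITE (12,2): turn R to N, flip to black, move to (11,2). |black|=5
Step 8: on WHITE (11,2): turn R to E, flip to black, move to (11,3). |black|=6
Step 9: on WHITE (11,3): turn R to S, flip to black, move to (12,3). |black|=7
Step 10: on BLACK (12,3): turn L to E, flip to white, move to (12,4). |black|=6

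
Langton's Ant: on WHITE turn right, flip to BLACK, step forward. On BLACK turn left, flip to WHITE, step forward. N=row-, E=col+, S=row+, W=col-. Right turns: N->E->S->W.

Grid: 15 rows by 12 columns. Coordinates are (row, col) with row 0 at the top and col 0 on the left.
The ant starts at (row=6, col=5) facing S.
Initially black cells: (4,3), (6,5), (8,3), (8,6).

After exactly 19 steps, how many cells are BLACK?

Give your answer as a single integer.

Step 1: on BLACK (6,5): turn L to E, flip to white, move to (6,6). |black|=3
Step 2: on WHITE (6,6): turn R to S, flip to black, move to (7,6). |black|=4
Step 3: on WHITE (7,6): turn R to W, flip to black, move to (7,5). |black|=5
Step 4: on WHITE (7,5): turn R to N, flip to black, move to (6,5). |black|=6
Step 5: on WHITE (6,5): turn R to E, flip to black, move to (6,6). |black|=7
Step 6: on BLACK (6,6): turn L to N, flip to white, move to (5,6). |black|=6
Step 7: on WHITE (5,6): turn R to E, flip to black, move to (5,7). |black|=7
Step 8: on WHITE (5,7): turn R to S, flip to black, move to (6,7). |black|=8
Step 9: on WHITE (6,7): turn R to W, flip to black, move to (6,6). |black|=9
Step 10: on WHITE (6,6): turn R to N, flip to black, move to (5,6). |black|=10
Step 11: on BLACK (5,6): turn L to W, flip to white, move to (5,5). |black|=9
Step 12: on WHITE (5,5): turn R to N, flip to black, move to (4,5). |black|=10
Step 13: on WHITE (4,5): turn R to E, flip to black, move to (4,6). |black|=11
Step 14: on WHITE (4,6): turn R to S, flip to black, move to (5,6). |black|=12
Step 15: on WHITE (5,6): turn R to W, flip to black, move to (5,5). |black|=13
Step 16: on BLACK (5,5): turn L to S, flip to white, move to (6,5). |black|=12
Step 17: on BLACK (6,5): turn L to E, flip to white, move to (6,6). |black|=11
Step 18: on BLACK (6,6): turn L to N, flip to white, move to (5,6). |black|=10
Step 19: on BLACK (5,6): turn L to W, flip to white, move to (5,5). |black|=9

Answer: 9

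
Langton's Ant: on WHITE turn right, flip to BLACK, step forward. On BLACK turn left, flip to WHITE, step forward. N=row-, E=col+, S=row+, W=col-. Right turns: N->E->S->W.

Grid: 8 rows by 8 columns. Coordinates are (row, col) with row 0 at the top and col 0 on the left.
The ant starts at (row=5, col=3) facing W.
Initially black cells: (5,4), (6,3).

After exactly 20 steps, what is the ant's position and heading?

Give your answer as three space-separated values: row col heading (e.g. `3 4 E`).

Answer: 3 7 E

Derivation:
Step 1: on WHITE (5,3): turn R to N, flip to black, move to (4,3). |black|=3
Step 2: on WHITE (4,3): turn R to E, flip to black, move to (4,4). |black|=4
Step 3: on WHITE (4,4): turn R to S, flip to black, move to (5,4). |black|=5
Step 4: on BLACK (5,4): turn L to E, flip to white, move to (5,5). |black|=4
Step 5: on WHITE (5,5): turn R to S, flip to black, move to (6,5). |black|=5
Step 6: on WHITE (6,5): turn R to W, flip to black, move to (6,4). |black|=6
Step 7: on WHITE (6,4): turn R to N, flip to black, move to (5,4). |black|=7
Step 8: on WHITE (5,4): turn R to E, flip to black, move to (5,5). |black|=8
Step 9: on BLACK (5,5): turn L to N, flip to white, move to (4,5). |black|=7
Step 10: on WHITE (4,5): turn R to E, flip to black, move to (4,6). |black|=8
Step 11: on WHITE (4,6): turn R to S, flip to black, move to (5,6). |black|=9
Step 12: on WHITE (5,6): turn R to W, flip to black, move to (5,5). |black|=10
Step 13: on WHITE (5,5): turn R to N, flip to black, move to (4,5). |black|=11
Step 14: on BLACK (4,5): turn L to W, flip to white, move to (4,4). |black|=10
Step 15: on BLACK (4,4): turn L to S, flip to white, move to (5,4). |black|=9
Step 16: on BLACK (5,4): turn L to E, flip to white, move to (5,5). |black|=8
Step 17: on BLACK (5,5): turn L to N, flip to white, move to (4,5). |black|=7
Step 18: on WHITE (4,5): turn R to E, flip to black, move to (4,6). |black|=8
Step 19: on BLACK (4,6): turn L to N, flip to white, move to (3,6). |black|=7
Step 20: on WHITE (3,6): turn R to E, flip to black, move to (3,7). |black|=8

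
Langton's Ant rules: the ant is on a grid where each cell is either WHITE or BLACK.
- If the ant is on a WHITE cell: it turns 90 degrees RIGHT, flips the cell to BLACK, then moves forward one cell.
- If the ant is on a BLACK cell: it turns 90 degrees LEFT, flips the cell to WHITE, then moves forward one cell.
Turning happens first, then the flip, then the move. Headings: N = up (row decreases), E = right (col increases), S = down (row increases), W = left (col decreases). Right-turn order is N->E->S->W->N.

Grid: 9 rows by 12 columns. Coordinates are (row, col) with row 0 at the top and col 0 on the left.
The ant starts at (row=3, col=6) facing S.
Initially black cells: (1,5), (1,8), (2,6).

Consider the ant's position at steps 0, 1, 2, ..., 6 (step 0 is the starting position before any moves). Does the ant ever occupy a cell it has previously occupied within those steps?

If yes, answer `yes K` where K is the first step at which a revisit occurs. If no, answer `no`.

Step 1: on WHITE (3,6): turn R to W, flip to black, move to (3,5). |black|=4 — new cell
Step 2: on WHITE (3,5): turn R to N, flip to black, move to (2,5). |black|=5 — new cell
Step 3: on WHITE (2,5): turn R to E, flip to black, move to (2,6). |black|=6 — new cell
Step 4: on BLACK (2,6): turn L to N, flip to white, move to (1,6). |black|=5 — new cell
Step 5: on WHITE (1,6): turn R to E, flip to black, move to (1,7). |black|=6 — new cell
Step 6: on WHITE (1,7): turn R to S, flip to black, move to (2,7). |black|=7 — new cell
No revisit within 6 steps.

Answer: no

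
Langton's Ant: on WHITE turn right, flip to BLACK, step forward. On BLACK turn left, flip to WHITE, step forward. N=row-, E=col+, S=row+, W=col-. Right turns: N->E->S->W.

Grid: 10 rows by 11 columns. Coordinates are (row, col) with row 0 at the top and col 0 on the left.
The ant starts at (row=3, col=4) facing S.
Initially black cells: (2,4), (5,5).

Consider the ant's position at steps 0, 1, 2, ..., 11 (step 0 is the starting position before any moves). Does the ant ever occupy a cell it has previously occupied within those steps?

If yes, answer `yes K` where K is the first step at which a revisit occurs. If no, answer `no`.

Answer: yes 7

Derivation:
Step 1: on WHITE (3,4): turn R to W, flip to black, move to (3,3). |black|=3 — new cell
Step 2: on WHITE (3,3): turn R to N, flip to black, move to (2,3). |black|=4 — new cell
Step 3: on WHITE (2,3): turn R to E, flip to black, move to (2,4). |black|=5 — new cell
Step 4: on BLACK (2,4): turn L to N, flip to white, move to (1,4). |black|=4 — new cell
Step 5: on WHITE (1,4): turn R to E, flip to black, move to (1,5). |black|=5 — new cell
Step 6: on WHITE (1,5): turn R to S, flip to black, move to (2,5). |black|=6 — new cell
Step 7: on WHITE (2,5): turn R to W, flip to black, move to (2,4). |black|=7 — REVISIT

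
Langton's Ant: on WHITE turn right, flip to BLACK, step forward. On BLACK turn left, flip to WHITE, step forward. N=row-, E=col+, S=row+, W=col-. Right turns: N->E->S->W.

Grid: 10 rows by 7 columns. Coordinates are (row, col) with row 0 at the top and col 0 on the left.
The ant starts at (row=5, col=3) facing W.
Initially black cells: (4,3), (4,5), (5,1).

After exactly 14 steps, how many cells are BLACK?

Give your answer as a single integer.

Answer: 9

Derivation:
Step 1: on WHITE (5,3): turn R to N, flip to black, move to (4,3). |black|=4
Step 2: on BLACK (4,3): turn L to W, flip to white, move to (4,2). |black|=3
Step 3: on WHITE (4,2): turn R to N, flip to black, move to (3,2). |black|=4
Step 4: on WHITE (3,2): turn R to E, flip to black, move to (3,3). |black|=5
Step 5: on WHITE (3,3): turn R to S, flip to black, move to (4,3). |black|=6
Step 6: on WHITE (4,3): turn R to W, flip to black, move to (4,2). |black|=7
Step 7: on BLACK (4,2): turn L to S, flip to white, move to (5,2). |black|=6
Step 8: on WHITE (5,2): turn R to W, flip to black, move to (5,1). |black|=7
Step 9: on BLACK (5,1): turn L to S, flip to white, move to (6,1). |black|=6
Step 10: on WHITE (6,1): turn R to W, flip to black, move to (6,0). |black|=7
Step 11: on WHITE (6,0): turn R to N, flip to black, move to (5,0). |black|=8
Step 12: on WHITE (5,0): turn R to E, flip to black, move to (5,1). |black|=9
Step 13: on WHITE (5,1): turn R to S, flip to black, move to (6,1). |black|=10
Step 14: on BLACK (6,1): turn L to E, flip to white, move to (6,2). |black|=9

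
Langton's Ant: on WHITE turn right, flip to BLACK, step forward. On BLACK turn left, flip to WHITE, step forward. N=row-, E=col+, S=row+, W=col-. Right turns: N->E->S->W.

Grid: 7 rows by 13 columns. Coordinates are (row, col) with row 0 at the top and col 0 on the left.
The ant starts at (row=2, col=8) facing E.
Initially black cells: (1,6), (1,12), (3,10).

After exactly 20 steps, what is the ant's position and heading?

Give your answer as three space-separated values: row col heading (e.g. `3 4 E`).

Step 1: on WHITE (2,8): turn R to S, flip to black, move to (3,8). |black|=4
Step 2: on WHITE (3,8): turn R to W, flip to black, move to (3,7). |black|=5
Step 3: on WHITE (3,7): turn R to N, flip to black, move to (2,7). |black|=6
Step 4: on WHITE (2,7): turn R to E, flip to black, move to (2,8). |black|=7
Step 5: on BLACK (2,8): turn L to N, flip to white, move to (1,8). |black|=6
Step 6: on WHITE (1,8): turn R to E, flip to black, move to (1,9). |black|=7
Step 7: on WHITE (1,9): turn R to S, flip to black, move to (2,9). |black|=8
Step 8: on WHITE (2,9): turn R to W, flip to black, move to (2,8). |black|=9
Step 9: on WHITE (2,8): turn R to N, flip to black, move to (1,8). |black|=10
Step 10: on BLACK (1,8): turn L to W, flip to white, move to (1,7). |black|=9
Step 11: on WHITE (1,7): turn R to N, flip to black, move to (0,7). |black|=10
Step 12: on WHITE (0,7): turn R to E, flip to black, move to (0,8). |black|=11
Step 13: on WHITE (0,8): turn R to S, flip to black, move to (1,8). |black|=12
Step 14: on WHITE (1,8): turn R to W, flip to black, move to (1,7). |black|=13
Step 15: on BLACK (1,7): turn L to S, flip to white, move to (2,7). |black|=12
Step 16: on BLACK (2,7): turn L to E, flip to white, move to (2,8). |black|=11
Step 17: on BLACK (2,8): turn L to N, flip to white, move to (1,8). |black|=10
Step 18: on BLACK (1,8): turn L to W, flip to white, move to (1,7). |black|=9
Step 19: on WHITE (1,7): turn R to N, flip to black, move to (0,7). |black|=10
Step 20: on BLACK (0,7): turn L to W, flip to white, move to (0,6). |black|=9

Answer: 0 6 W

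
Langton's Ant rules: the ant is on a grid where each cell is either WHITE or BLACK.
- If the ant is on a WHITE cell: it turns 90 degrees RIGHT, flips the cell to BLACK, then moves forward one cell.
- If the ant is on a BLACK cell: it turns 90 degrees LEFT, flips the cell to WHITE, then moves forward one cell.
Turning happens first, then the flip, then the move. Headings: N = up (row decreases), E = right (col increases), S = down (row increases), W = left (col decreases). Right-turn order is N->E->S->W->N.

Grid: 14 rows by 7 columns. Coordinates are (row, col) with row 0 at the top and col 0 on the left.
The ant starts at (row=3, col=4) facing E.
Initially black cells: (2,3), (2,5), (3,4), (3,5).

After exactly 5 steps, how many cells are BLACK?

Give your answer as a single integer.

Step 1: on BLACK (3,4): turn L to N, flip to white, move to (2,4). |black|=3
Step 2: on WHITE (2,4): turn R to E, flip to black, move to (2,5). |black|=4
Step 3: on BLACK (2,5): turn L to N, flip to white, move to (1,5). |black|=3
Step 4: on WHITE (1,5): turn R to E, flip to black, move to (1,6). |black|=4
Step 5: on WHITE (1,6): turn R to S, flip to black, move to (2,6). |black|=5

Answer: 5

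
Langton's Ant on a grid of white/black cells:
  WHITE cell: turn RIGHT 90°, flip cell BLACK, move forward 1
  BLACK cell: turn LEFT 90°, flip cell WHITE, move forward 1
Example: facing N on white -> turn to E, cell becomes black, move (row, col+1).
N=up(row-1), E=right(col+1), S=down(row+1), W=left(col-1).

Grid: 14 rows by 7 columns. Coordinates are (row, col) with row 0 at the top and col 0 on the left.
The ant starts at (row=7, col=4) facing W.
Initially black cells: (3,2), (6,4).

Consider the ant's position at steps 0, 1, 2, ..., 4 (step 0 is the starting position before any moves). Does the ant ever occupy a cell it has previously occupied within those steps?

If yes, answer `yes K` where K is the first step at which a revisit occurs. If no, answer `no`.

Step 1: on WHITE (7,4): turn R to N, flip to black, move to (6,4). |black|=3 — new cell
Step 2: on BLACK (6,4): turn L to W, flip to white, move to (6,3). |black|=2 — new cell
Step 3: on WHITE (6,3): turn R to N, flip to black, move to (5,3). |black|=3 — new cell
Step 4: on WHITE (5,3): turn R to E, flip to black, move to (5,4). |black|=4 — new cell
No revisit within 4 steps.

Answer: no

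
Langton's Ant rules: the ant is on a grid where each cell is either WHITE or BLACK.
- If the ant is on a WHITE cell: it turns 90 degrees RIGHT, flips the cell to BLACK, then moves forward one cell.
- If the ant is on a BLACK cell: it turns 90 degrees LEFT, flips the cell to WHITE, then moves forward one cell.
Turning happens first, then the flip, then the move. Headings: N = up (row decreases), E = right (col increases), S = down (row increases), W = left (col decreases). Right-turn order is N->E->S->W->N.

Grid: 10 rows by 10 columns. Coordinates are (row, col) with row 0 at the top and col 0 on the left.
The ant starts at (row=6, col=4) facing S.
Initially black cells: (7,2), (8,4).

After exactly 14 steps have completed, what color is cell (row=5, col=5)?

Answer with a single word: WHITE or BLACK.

Step 1: on WHITE (6,4): turn R to W, flip to black, move to (6,3). |black|=3
Step 2: on WHITE (6,3): turn R to N, flip to black, move to (5,3). |black|=4
Step 3: on WHITE (5,3): turn R to E, flip to black, move to (5,4). |black|=5
Step 4: on WHITE (5,4): turn R to S, flip to black, move to (6,4). |black|=6
Step 5: on BLACK (6,4): turn L to E, flip to white, move to (6,5). |black|=5
Step 6: on WHITE (6,5): turn R to S, flip to black, move to (7,5). |black|=6
Step 7: on WHITE (7,5): turn R to W, flip to black, move to (7,4). |black|=7
Step 8: on WHITE (7,4): turn R to N, flip to black, move to (6,4). |black|=8
Step 9: on WHITE (6,4): turn R to E, flip to black, move to (6,5). |black|=9
Step 10: on BLACK (6,5): turn L to N, flip to white, move to (5,5). |black|=8
Step 11: on WHITE (5,5): turn R to E, flip to black, move to (5,6). |black|=9
Step 12: on WHITE (5,6): turn R to S, flip to black, move to (6,6). |black|=10
Step 13: on WHITE (6,6): turn R to W, flip to black, move to (6,5). |black|=11
Step 14: on WHITE (6,5): turn R to N, flip to black, move to (5,5). |black|=12

Answer: BLACK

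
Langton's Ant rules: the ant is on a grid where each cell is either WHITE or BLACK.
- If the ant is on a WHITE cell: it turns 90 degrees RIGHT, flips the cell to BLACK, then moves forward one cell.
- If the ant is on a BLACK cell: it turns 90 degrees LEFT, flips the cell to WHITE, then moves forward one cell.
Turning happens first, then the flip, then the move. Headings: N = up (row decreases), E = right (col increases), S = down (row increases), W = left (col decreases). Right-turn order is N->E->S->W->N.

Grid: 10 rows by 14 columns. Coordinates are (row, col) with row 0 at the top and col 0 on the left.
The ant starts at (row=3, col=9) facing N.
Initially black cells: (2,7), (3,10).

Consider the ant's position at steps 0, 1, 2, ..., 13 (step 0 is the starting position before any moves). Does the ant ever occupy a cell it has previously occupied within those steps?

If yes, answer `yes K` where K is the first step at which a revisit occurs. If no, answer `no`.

Answer: yes 5

Derivation:
Step 1: on WHITE (3,9): turn R to E, flip to black, move to (3,10). |black|=3 — new cell
Step 2: on BLACK (3,10): turn L to N, flip to white, move to (2,10). |black|=2 — new cell
Step 3: on WHITE (2,10): turn R to E, flip to black, move to (2,11). |black|=3 — new cell
Step 4: on WHITE (2,11): turn R to S, flip to black, move to (3,11). |black|=4 — new cell
Step 5: on WHITE (3,11): turn R to W, flip to black, move to (3,10). |black|=5 — REVISIT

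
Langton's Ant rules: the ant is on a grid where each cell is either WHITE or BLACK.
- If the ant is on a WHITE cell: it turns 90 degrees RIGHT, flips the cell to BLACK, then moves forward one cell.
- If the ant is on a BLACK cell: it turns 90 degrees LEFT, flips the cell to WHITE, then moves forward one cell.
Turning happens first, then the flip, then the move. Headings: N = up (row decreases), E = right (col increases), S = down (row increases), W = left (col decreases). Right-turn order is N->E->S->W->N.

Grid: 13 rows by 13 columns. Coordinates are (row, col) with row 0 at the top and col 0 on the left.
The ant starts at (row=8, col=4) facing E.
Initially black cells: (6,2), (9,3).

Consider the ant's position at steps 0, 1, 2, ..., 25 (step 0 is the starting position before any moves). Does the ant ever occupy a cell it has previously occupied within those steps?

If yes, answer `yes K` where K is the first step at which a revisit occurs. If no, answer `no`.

Answer: yes 6

Derivation:
Step 1: on WHITE (8,4): turn R to S, flip to black, move to (9,4). |black|=3 — new cell
Step 2: on WHITE (9,4): turn R to W, flip to black, move to (9,3). |black|=4 — new cell
Step 3: on BLACK (9,3): turn L to S, flip to white, move to (10,3). |black|=3 — new cell
Step 4: on WHITE (10,3): turn R to W, flip to black, move to (10,2). |black|=4 — new cell
Step 5: on WHITE (10,2): turn R to N, flip to black, move to (9,2). |black|=5 — new cell
Step 6: on WHITE (9,2): turn R to E, flip to black, move to (9,3). |black|=6 — REVISIT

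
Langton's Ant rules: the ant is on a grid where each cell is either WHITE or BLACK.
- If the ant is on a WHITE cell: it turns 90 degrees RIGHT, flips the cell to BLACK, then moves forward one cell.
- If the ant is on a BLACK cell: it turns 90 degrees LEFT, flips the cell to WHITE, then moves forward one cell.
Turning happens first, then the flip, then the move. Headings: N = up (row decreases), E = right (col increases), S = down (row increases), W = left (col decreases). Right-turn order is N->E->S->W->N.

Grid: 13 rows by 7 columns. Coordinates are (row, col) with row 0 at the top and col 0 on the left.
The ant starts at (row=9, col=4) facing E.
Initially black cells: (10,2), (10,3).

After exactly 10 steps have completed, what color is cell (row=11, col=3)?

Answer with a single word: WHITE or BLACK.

Step 1: on WHITE (9,4): turn R to S, flip to black, move to (10,4). |black|=3
Step 2: on WHITE (10,4): turn R to W, flip to black, move to (10,3). |black|=4
Step 3: on BLACK (10,3): turn L to S, flip to white, move to (11,3). |black|=3
Step 4: on WHITE (11,3): turn R to W, flip to black, move to (11,2). |black|=4
Step 5: on WHITE (11,2): turn R to N, flip to black, move to (10,2). |black|=5
Step 6: on BLACK (10,2): turn L to W, flip to white, move to (10,1). |black|=4
Step 7: on WHITE (10,1): turn R to N, flip to black, move to (9,1). |black|=5
Step 8: on WHITE (9,1): turn R to E, flip to black, move to (9,2). |black|=6
Step 9: on WHITE (9,2): turn R to S, flip to black, move to (10,2). |black|=7
Step 10: on WHITE (10,2): turn R to W, flip to black, move to (10,1). |black|=8

Answer: BLACK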